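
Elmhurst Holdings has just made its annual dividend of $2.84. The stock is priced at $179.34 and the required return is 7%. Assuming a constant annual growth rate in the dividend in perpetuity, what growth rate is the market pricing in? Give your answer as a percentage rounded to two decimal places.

P = D₀(1+g)/(r−g) ⇒ P(r−g) = D₀(1+g) ⇒ g(P+D₀) = P·r − D₀
g = (P·r − D₀)/(P + D₀) = ($179.34×0.07 − $2.84) / ($179.34 + $2.84) = 0.053320

5.33%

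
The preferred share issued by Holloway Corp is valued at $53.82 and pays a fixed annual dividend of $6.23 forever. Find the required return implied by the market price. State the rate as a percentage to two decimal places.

P = C/r ⇒ r = C/P = $6.23/$53.82 = 0.115756

11.58%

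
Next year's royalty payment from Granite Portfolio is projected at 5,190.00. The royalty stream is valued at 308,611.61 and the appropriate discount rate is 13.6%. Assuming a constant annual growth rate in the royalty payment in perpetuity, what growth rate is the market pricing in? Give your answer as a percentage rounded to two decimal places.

P = D₁/(r−g) ⇒ g = r − D₁/P = 0.136 − 5,190.00/308,611.61 = 0.119183

11.92%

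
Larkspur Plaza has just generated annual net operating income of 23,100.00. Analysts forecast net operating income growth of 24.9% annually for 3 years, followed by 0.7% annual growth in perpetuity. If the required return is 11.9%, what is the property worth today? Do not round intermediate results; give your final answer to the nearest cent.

D_1 = 28851.90000
D_2 = 36036.02310
D_3 = 45008.99285
Terminal value at year 3: TV = D_3×(1+g_2)/(r−g_2) = 45324.05580/0.112 = 404679.06966
P_0 = D_1/(1+r)^1 + D_2/(1+r)^2 + D_3/(1+r)^3 + TV/(1+r)^3
    = 25783.64611 + 28779.06523 + 32122.47764 + 288815.49089 = 375500.67987

375500.68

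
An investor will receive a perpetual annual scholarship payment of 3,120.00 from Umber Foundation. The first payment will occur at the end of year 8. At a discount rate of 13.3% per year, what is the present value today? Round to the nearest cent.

Value at end of year 7: C / r = 3,120.00 / 0.133 = 23,458.6466
Discount to today: PV = 23,458.6466 / (1 + 0.133)^7 = 23,458.6466 / 2.396676 = 9,787.99

9787.99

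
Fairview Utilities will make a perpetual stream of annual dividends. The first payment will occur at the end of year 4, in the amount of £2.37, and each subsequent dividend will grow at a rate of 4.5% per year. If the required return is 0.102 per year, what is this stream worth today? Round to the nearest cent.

Value at end of year 3: C₁ / (r − g) = £2.37 / (0.102 − 0.045) = £41.5789
Discount to today: PV = £41.5789 / (1 + 0.102)^3 = £41.5789 / 1.338273 = £31.07

£31.07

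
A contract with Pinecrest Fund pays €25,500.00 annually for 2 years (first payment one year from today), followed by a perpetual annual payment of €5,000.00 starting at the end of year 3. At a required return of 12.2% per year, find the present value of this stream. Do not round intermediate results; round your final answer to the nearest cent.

PV of 2-year annuity: €25,500.00 × [1 − (1+0.122)^−2] / 0.122 = 42983.30903
Perpetuity value at year 2: €5,000.00 / 0.122 = 40983.60656
PV of perpetuity: 40983.60656 / (1+0.122)^2 = 32555.50675
Total PV = 42983.30903 + 32555.50675 = 75538.81577

€75538.82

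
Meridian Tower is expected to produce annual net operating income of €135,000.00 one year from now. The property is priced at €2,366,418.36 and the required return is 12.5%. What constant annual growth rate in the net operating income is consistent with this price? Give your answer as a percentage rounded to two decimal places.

P = D₁/(r−g) ⇒ g = r − D₁/P = 0.125 − €135,000.00/€2,366,418.36 = 0.067952

6.80%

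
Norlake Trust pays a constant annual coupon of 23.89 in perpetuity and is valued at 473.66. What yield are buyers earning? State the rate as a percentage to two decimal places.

5.04%

P = C/r ⇒ r = C/P = 23.89/473.66 = 0.050437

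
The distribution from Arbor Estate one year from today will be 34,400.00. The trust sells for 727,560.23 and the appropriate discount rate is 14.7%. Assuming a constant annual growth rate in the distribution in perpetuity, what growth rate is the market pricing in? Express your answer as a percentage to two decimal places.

9.97%

P = D₁/(r−g) ⇒ g = r − D₁/P = 0.147 − 34,400.00/727,560.23 = 0.099719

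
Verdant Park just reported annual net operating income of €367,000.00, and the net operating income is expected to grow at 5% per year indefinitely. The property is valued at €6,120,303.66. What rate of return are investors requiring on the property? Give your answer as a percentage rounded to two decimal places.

11.30%

D₁ = €367,000.00 × 1.05 = €385,350.0000
P = D₁/(r − g) ⇒ r = D₁/P + g = €385,350.0000/€6,120,303.66 + 0.05 = 0.062963 + 0.05 = 0.112963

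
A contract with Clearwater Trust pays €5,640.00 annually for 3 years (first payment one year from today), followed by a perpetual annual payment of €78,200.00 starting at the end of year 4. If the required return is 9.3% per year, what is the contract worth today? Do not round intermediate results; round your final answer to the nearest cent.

€658167.08

PV of 3-year annuity: €5,640.00 × [1 − (1+0.093)^−3] / 0.093 = 14200.51395
Perpetuity value at year 3: €78,200.00 / 0.093 = 840860.21505
PV of perpetuity: 840860.21505 / (1+0.093)^3 = 643966.56419
Total PV = 14200.51395 + 643966.56419 = 658167.07814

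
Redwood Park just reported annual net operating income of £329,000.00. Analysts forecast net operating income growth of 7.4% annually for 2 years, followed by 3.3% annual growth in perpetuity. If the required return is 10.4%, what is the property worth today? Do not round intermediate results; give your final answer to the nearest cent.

£5161527.48

D_1 = 353346.00000
D_2 = 379493.60400
Terminal value at year 2: TV = D_2×(1+g_2)/(r−g_2) = 392016.89293/0.071 = 5521364.68918
P_0 = D_1/(1+r)^1 + D_2/(1+r)^2 + TV/(1+r)^2
    = 320059.78261 + 311362.50591 + 4530105.19158 = 5161527.48010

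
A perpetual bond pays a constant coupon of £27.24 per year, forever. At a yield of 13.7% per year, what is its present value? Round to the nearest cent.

£198.83

Level perpetuity: PV = C / r = £27.24 / 0.137 = £198.83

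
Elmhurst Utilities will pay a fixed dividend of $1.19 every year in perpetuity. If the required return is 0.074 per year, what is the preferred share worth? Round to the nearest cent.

$16.08

Level perpetuity: PV = C / r = $1.19 / 0.074 = $16.08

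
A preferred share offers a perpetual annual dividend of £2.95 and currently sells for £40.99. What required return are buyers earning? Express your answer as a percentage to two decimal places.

P = C/r ⇒ r = C/P = £2.95/£40.99 = 0.071969

7.20%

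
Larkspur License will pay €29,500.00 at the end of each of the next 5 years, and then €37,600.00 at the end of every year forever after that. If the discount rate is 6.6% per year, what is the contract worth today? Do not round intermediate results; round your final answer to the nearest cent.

PV of 5-year annuity: €29,500.00 × [1 − (1+0.066)^−5] / 0.066 = 122262.39358
Perpetuity value at year 5: €37,600.00 / 0.066 = 569696.96970
PV of perpetuity: 569696.96970 / (1+0.066)^5 = 413864.22398
Total PV = 122262.39358 + 413864.22398 = 536126.61756

€536126.62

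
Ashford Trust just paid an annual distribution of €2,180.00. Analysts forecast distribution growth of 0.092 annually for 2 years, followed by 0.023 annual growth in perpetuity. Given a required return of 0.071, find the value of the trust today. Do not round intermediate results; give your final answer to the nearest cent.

D_1 = 2380.56000
D_2 = 2599.57152
Terminal value at year 2: TV = D_2×(1+g_2)/(r−g_2) = 2659.36166/0.048 = 55403.36802
P_0 = D_1/(1+r)^1 + D_2/(1+r)^2 + TV/(1+r)^2
    = 2222.74510 + 2266.32834 + 48301.12265 = 52790.19608

€52790.20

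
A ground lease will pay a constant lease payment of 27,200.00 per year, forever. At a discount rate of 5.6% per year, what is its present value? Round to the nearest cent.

485714.29

Level perpetuity: PV = C / r = 27,200.00 / 0.056 = 485,714.29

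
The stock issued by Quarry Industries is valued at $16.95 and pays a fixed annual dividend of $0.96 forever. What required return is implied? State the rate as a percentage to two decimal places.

5.66%

P = C/r ⇒ r = C/P = $0.96/$16.95 = 0.056637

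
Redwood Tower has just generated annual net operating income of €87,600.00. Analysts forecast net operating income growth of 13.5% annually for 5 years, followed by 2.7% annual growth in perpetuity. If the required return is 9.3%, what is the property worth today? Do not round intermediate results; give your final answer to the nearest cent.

€2137076.38

D_1 = 99426.00000
D_2 = 112848.51000
D_3 = 128083.05885
D_4 = 145374.27179
D_5 = 164999.79849
Terminal value at year 5: TV = D_5×(1+g_2)/(r−g_2) = 169454.79305/0.066 = 2567496.86434
P_0 = D_1/(1+r)^1 + D_2/(1+r)^2 + D_3/(1+r)^3 + D_4/(1+r)^4 + D_5/(1+r)^5 + TV/(1+r)^5
    = 90966.14822 + 94461.64522 + 98091.46141 + 101860.75819 + 105774.89529 + 1645921.47665 = 2137076.38497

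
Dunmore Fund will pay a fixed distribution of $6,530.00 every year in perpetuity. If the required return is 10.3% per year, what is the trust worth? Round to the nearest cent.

$63398.06

Level perpetuity: PV = C / r = $6,530.00 / 0.103 = $63,398.06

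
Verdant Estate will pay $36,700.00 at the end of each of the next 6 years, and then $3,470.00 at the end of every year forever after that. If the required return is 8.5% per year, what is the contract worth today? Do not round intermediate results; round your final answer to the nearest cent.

PV of 6-year annuity: $36,700.00 × [1 − (1+0.085)^−6] / 0.085 = 167116.64912
Perpetuity value at year 6: $3,470.00 / 0.085 = 40823.52941
PV of perpetuity: 40823.52941 / (1+0.085)^6 = 25022.58193
Total PV = 167116.64912 + 25022.58193 = 192139.23106

$192139.23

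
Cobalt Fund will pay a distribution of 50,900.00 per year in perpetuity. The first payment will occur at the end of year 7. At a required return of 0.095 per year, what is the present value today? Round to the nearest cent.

Value at end of year 6: C / r = 50,900.00 / 0.095 = 535,789.4737
Discount to today: PV = 535,789.4737 / (1 + 0.095)^6 = 535,789.4737 / 1.723791 = 310,820.36

310820.36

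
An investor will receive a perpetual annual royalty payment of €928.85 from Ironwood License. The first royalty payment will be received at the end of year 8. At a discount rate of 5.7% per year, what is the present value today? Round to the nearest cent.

€11054.67

Value at end of year 7: C / r = €928.85 / 0.057 = €16,295.6140
Discount to today: PV = €16,295.6140 / (1 + 0.057)^7 = €16,295.6140 / 1.474093 = €11,054.67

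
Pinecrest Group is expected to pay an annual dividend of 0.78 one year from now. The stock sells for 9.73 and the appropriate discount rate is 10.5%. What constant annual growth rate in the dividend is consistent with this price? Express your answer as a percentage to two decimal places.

2.48%

P = D₁/(r−g) ⇒ g = r − D₁/P = 0.105 − 0.78/9.73 = 0.024836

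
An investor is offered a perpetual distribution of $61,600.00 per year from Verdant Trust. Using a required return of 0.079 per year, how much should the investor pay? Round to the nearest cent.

$779746.84

Level perpetuity: PV = C / r = $61,600.00 / 0.079 = $779,746.84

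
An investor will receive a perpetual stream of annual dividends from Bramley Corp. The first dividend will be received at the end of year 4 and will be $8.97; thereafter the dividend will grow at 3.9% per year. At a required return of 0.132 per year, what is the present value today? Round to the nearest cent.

Value at end of year 3: C₁ / (r − g) = $8.97 / (0.132 − 0.039) = $96.4516
Discount to today: PV = $96.4516 / (1 + 0.132)^3 = $96.4516 / 1.450572 = $66.49

$66.49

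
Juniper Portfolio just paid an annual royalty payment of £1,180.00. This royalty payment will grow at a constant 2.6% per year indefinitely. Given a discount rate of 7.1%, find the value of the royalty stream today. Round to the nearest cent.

D₁ = D₀ × (1 + g) = £1,180.00 × 1.026 = £1,210.6800
Growing perpetuity: P = D₁ / (r − g) = £1,210.6800 / (0.071 − 0.026) = £26,904.00

£26904.00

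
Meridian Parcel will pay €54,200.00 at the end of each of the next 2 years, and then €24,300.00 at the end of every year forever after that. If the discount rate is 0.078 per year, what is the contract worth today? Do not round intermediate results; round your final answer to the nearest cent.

PV of 2-year annuity: €54,200.00 × [1 − (1+0.078)^−2] / 0.078 = 96918.63927
Perpetuity value at year 2: €24,300.00 / 0.078 = 311538.46154
PV of perpetuity: 311538.46154 / (1+0.078)^2 = 268086.00888
Total PV = 96918.63927 + 268086.00888 = 365004.64815

€365004.65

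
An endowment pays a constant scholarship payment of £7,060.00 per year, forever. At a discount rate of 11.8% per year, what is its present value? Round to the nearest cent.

£59830.51

Level perpetuity: PV = C / r = £7,060.00 / 0.118 = £59,830.51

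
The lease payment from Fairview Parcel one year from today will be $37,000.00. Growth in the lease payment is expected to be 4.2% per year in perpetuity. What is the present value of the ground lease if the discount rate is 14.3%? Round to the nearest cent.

$366336.63

Growing perpetuity: P = D₁ / (r − g) = $37,000.0000 / (0.143 − 0.042) = $366,336.63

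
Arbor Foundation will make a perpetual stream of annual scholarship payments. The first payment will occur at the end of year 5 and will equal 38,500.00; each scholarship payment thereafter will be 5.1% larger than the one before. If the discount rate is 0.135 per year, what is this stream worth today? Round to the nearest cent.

276183.67

Value at end of year 4: C₁ / (r − g) = 38,500.00 / (0.135 − 0.051) = 458,333.3333
Discount to today: PV = 458,333.3333 / (1 + 0.135)^4 = 458,333.3333 / 1.659524 = 276,183.67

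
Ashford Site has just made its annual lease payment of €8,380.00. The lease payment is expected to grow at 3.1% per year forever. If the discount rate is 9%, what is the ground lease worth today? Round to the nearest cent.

D₁ = D₀ × (1 + g) = €8,380.00 × 1.031 = €8,639.7800
Growing perpetuity: P = D₁ / (r − g) = €8,639.7800 / (0.09 − 0.031) = €146,436.95

€146436.95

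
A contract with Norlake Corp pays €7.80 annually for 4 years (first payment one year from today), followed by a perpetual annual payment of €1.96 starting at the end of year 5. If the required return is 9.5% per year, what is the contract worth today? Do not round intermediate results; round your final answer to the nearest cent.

€39.35

PV of 4-year annuity: €7.80 × [1 − (1+0.095)^−4] / 0.095 = 24.99495
Perpetuity value at year 4: €1.96 / 0.095 = 20.63158
PV of perpetuity: 20.63158 / (1+0.095)^4 = 14.35080
Total PV = 24.99495 + 14.35080 = 39.34575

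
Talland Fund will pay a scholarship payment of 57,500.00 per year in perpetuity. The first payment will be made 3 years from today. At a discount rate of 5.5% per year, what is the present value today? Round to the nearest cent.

939291.16

Value at end of year 2: C / r = 57,500.00 / 0.055 = 1,045,454.5455
Discount to today: PV = 1,045,454.5455 / (1 + 0.055)^2 = 1,045,454.5455 / 1.113025 = 939,291.16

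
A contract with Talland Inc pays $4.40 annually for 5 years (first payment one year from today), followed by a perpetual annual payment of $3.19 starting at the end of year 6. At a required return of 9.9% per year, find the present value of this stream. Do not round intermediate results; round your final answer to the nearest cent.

PV of 5-year annuity: $4.40 × [1 − (1+0.099)^−5] / 0.099 = 16.72216
Perpetuity value at year 5: $3.19 / 0.099 = 32.22222
PV of perpetuity: 32.22222 / (1+0.099)^5 = 20.09866
Total PV = 16.72216 + 20.09866 = 36.82082

$36.82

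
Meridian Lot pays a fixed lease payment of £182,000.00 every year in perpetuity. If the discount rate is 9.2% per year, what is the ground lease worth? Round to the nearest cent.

Level perpetuity: PV = C / r = £182,000.00 / 0.092 = £1,978,260.87

£1978260.87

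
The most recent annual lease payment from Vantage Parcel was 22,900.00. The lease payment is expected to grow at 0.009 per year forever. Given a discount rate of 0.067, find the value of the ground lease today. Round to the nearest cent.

D₁ = D₀ × (1 + g) = 22,900.00 × 1.009 = 23,106.1000
Growing perpetuity: P = D₁ / (r − g) = 23,106.1000 / (0.067 − 0.009) = 398,381.03

398381.03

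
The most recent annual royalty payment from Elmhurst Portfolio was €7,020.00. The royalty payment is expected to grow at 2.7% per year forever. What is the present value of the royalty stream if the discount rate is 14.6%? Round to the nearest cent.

D₁ = D₀ × (1 + g) = €7,020.00 × 1.027 = €7,209.5400
Growing perpetuity: P = D₁ / (r − g) = €7,209.5400 / (0.146 − 0.027) = €60,584.37

€60584.37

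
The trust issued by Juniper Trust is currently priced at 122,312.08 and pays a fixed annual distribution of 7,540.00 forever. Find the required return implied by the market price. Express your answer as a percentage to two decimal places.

P = C/r ⇒ r = C/P = 7,540.00/122,312.08 = 0.061646

6.16%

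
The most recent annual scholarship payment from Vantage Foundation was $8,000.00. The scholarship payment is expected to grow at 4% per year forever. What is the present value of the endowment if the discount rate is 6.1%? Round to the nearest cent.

D₁ = D₀ × (1 + g) = $8,000.00 × 1.04 = $8,320.0000
Growing perpetuity: P = D₁ / (r − g) = $8,320.0000 / (0.061 − 0.04) = $396,190.48

$396190.48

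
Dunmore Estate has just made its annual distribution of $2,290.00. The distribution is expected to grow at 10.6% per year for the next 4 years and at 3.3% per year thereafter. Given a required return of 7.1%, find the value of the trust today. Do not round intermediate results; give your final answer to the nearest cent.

D_1 = 2532.74000
D_2 = 2801.21044
D_3 = 3098.13875
D_4 = 3426.54145
Terminal value at year 4: TV = D_4×(1+g_2)/(r−g_2) = 3539.61732/0.038 = 93147.82426
P_0 = D_1/(1+r)^1 + D_2/(1+r)^2 + D_3/(1+r)^3 + D_4/(1+r)^4 + TV/(1+r)^4
    = 2364.83660 + 2442.11884 + 2521.92665 + 2604.34255 + 70796.99622 = 80730.22086

$80730.22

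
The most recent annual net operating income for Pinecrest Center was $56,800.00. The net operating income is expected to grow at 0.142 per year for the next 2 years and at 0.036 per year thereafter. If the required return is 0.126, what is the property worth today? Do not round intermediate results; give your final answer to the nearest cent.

$788577.26

D_1 = 64865.60000
D_2 = 74076.51520
Terminal value at year 2: TV = D_2×(1+g_2)/(r−g_2) = 76743.26975/0.09 = 852702.99719
P_0 = D_1/(1+r)^1 + D_2/(1+r)^2 + TV/(1+r)^2
    = 57607.10480 + 58425.67822 + 672544.47374 = 788577.25676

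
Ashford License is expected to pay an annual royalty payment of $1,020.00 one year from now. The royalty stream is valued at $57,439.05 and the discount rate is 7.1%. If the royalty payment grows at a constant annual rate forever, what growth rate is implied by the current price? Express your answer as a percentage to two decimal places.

5.32%

P = D₁/(r−g) ⇒ g = r − D₁/P = 0.071 − $1,020.00/$57,439.05 = 0.053242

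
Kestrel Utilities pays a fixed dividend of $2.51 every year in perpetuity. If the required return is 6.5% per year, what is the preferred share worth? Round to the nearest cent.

Level perpetuity: PV = C / r = $2.51 / 0.065 = $38.62

$38.62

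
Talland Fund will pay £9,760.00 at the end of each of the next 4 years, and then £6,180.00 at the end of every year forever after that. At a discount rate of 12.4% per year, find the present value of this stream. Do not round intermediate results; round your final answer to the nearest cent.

£60621.45

PV of 4-year annuity: £9,760.00 × [1 − (1+0.124)^−4] / 0.124 = 29396.51124
Perpetuity value at year 4: £6,180.00 / 0.124 = 49838.70968
PV of perpetuity: 49838.70968 / (1+0.124)^4 = 31224.93514
Total PV = 29396.51124 + 31224.93514 = 60621.44638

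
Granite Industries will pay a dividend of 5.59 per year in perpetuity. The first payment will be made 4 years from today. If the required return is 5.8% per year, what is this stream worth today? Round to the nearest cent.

Value at end of year 3: C / r = 5.59 / 0.058 = 96.3793
Discount to today: PV = 96.3793 / (1 + 0.058)^3 = 96.3793 / 1.184287 = 81.38

81.38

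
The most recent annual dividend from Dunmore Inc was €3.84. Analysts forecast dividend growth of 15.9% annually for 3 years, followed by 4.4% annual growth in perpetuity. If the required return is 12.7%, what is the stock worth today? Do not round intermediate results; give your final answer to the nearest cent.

D_1 = 4.45056
D_2 = 5.15820
D_3 = 5.97835
Terminal value at year 3: TV = D_3×(1+g_2)/(r−g_2) = 6.24140/0.083 = 75.19759
P_0 = D_1/(1+r)^1 + D_2/(1+r)^2 + D_3/(1+r)^3 + TV/(1+r)^3
    = 3.94903 + 4.06116 + 4.17647 + 52.53300 = 64.71967

€64.72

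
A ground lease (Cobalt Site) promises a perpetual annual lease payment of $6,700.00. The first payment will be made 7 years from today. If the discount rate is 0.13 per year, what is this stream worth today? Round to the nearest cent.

$24754.88

Value at end of year 6: C / r = $6,700.00 / 0.13 = $51,538.4615
Discount to today: PV = $51,538.4615 / (1 + 0.13)^6 = $51,538.4615 / 2.081952 = $24,754.88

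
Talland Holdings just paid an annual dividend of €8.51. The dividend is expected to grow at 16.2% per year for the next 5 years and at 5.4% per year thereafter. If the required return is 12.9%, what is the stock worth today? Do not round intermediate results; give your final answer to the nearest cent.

D_1 = 9.88862
D_2 = 11.49058
D_3 = 13.35205
D_4 = 15.51508
D_5 = 18.02853
Terminal value at year 5: TV = D_5×(1+g_2)/(r−g_2) = 19.00207/0.075 = 253.36087
P_0 = D_1/(1+r)^1 + D_2/(1+r)^2 + D_3/(1+r)^3 + D_4/(1+r)^4 + D_5/(1+r)^5 + TV/(1+r)^5
    = 8.75874 + 9.01476 + 9.27825 + 9.54945 + 9.82857 + 138.12422 = 184.55399

€184.55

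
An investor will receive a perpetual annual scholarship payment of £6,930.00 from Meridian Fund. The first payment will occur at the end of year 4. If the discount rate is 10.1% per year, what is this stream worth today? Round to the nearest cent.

Value at end of year 3: C / r = £6,930.00 / 0.101 = £68,613.8614
Discount to today: PV = £68,613.8614 / (1 + 0.101)^3 = £68,613.8614 / 1.334633 = £51,410.27

£51410.27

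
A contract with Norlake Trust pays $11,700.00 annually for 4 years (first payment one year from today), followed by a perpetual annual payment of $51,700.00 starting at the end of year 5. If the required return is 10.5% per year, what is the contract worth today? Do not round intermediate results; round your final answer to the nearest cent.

$366946.62

PV of 4-year annuity: $11,700.00 × [1 − (1+0.105)^−4] / 0.105 = 36689.54254
Perpetuity value at year 4: $51,700.00 / 0.105 = 492380.95238
PV of perpetuity: 492380.95238 / (1+0.105)^4 = 330257.07636
Total PV = 36689.54254 + 330257.07636 = 366946.61890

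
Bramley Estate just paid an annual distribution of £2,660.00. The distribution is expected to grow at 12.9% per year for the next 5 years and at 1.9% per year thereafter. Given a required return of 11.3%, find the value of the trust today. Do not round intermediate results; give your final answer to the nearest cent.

£44853.32

D_1 = 3003.14000
D_2 = 3390.54506
D_3 = 3827.92537
D_4 = 4321.72775
D_5 = 4879.23063
Terminal value at year 5: TV = D_5×(1+g_2)/(r−g_2) = 4971.93601/0.094 = 52892.93624
P_0 = D_1/(1+r)^1 + D_2/(1+r)^2 + D_3/(1+r)^3 + D_4/(1+r)^4 + D_5/(1+r)^5 + TV/(1+r)^5
    = 2698.23899 + 2737.02769 + 2776.37400 + 2816.28594 + 2856.77163 + 30968.62014 = 44853.31840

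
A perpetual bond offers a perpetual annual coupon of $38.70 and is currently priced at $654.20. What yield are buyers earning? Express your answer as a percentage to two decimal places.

5.92%

P = C/r ⇒ r = C/P = $38.70/$654.20 = 0.059156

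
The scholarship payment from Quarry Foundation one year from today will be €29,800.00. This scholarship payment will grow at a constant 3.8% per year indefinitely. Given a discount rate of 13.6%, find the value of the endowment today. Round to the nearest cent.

Growing perpetuity: P = D₁ / (r − g) = €29,800.0000 / (0.136 − 0.038) = €304,081.63

€304081.63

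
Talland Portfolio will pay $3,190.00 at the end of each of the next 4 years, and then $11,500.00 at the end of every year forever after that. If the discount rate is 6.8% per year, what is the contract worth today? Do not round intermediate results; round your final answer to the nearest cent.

$140842.37

PV of 4-year annuity: $3,190.00 × [1 − (1+0.068)^−4] / 0.068 = 10854.16944
Perpetuity value at year 4: $11,500.00 / 0.068 = 169117.64706
PV of perpetuity: 169117.64706 / (1+0.068)^4 = 129988.19609
Total PV = 10854.16944 + 129988.19609 = 140842.36553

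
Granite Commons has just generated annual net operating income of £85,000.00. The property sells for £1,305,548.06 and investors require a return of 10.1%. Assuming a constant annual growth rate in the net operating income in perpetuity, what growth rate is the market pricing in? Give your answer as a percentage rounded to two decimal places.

P = D₀(1+g)/(r−g) ⇒ P(r−g) = D₀(1+g) ⇒ g(P+D₀) = P·r − D₀
g = (P·r − D₀)/(P + D₀) = (£1,305,548.06×0.101 − £85,000.00) / (£1,305,548.06 + £85,000.00) = 0.033699

3.37%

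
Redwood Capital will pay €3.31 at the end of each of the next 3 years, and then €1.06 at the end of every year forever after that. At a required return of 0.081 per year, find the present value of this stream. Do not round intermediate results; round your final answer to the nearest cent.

PV of 3-year annuity: €3.31 × [1 − (1+0.081)^−3] / 0.081 = 8.51482
Perpetuity value at year 3: €1.06 / 0.081 = 13.08642
PV of perpetuity: 13.08642 / (1+0.081)^3 = 10.35962
Total PV = 8.51482 + 10.35962 = 18.87444

€18.87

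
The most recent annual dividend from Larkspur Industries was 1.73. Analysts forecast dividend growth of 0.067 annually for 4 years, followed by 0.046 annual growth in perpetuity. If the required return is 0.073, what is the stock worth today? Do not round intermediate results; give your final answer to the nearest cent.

D_1 = 1.84591
D_2 = 1.96959
D_3 = 2.10155
D_4 = 2.24235
Terminal value at year 4: TV = D_4×(1+g_2)/(r−g_2) = 2.34550/0.027 = 86.87038
P_0 = D_1/(1+r)^1 + D_2/(1+r)^2 + D_3/(1+r)^3 + D_4/(1+r)^4 + TV/(1+r)^4
    = 1.72033 + 1.71071 + 1.70114 + 1.69163 + 65.53493 = 72.35873

72.36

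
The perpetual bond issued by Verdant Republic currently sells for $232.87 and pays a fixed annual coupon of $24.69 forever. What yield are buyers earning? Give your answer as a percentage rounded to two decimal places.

P = C/r ⇒ r = C/P = $24.69/$232.87 = 0.106025

10.60%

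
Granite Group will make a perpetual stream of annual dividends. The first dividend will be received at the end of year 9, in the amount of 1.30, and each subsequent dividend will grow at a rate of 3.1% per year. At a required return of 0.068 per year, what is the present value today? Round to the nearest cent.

Value at end of year 8: C₁ / (r − g) = 1.30 / (0.068 − 0.031) = 35.1351
Discount to today: PV = 35.1351 / (1 + 0.068)^8 = 35.1351 / 1.692661 = 20.76

20.76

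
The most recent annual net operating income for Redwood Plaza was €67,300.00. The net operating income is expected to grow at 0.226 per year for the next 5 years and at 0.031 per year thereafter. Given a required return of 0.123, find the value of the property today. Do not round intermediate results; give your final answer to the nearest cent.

€1610826.49

D_1 = 82509.80000
D_2 = 101157.01480
D_3 = 124018.50014
D_4 = 152046.68118
D_5 = 186409.23112
Terminal value at year 5: TV = D_5×(1+g_2)/(r−g_2) = 192187.91729/0.092 = 2088999.10096
P_0 = D_1/(1+r)^1 + D_2/(1+r)^2 + D_3/(1+r)^3 + D_4/(1+r)^4 + D_5/(1+r)^5 + TV/(1+r)^5
    = 73472.66251 + 80211.47305 + 87568.35794 + 95600.00608 + 104368.30584 + 1169605.68826 = 1610826.49368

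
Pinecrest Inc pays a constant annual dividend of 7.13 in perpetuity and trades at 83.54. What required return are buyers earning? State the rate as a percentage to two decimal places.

8.53%

P = C/r ⇒ r = C/P = 7.13/83.54 = 0.085348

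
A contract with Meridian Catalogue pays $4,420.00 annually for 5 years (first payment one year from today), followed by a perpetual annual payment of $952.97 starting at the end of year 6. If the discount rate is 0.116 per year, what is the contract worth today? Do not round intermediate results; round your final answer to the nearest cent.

PV of 5-year annuity: $4,420.00 × [1 − (1+0.116)^−5] / 0.116 = 16092.26920
Perpetuity value at year 5: $952.97 / 0.116 = 8215.25862
PV of perpetuity: 8215.25862 / (1+0.116)^5 = 4745.69985
Total PV = 16092.26920 + 4745.69985 = 20837.96905

$20837.97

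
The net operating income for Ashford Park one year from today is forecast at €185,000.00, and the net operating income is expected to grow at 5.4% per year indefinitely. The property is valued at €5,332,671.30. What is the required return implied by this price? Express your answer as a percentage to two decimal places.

P = D₁/(r − g) ⇒ r = D₁/P + g = €185,000.0000/€5,332,671.30 + 0.054 = 0.034692 + 0.054 = 0.088692

8.87%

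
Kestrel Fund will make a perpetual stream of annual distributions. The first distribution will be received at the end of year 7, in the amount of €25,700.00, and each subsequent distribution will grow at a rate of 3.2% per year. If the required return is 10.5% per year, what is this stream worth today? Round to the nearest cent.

€193391.15

Value at end of year 6: C₁ / (r − g) = €25,700.00 / (0.105 − 0.032) = €352,054.7945
Discount to today: PV = €352,054.7945 / (1 + 0.105)^6 = €352,054.7945 / 1.820429 = €193,391.15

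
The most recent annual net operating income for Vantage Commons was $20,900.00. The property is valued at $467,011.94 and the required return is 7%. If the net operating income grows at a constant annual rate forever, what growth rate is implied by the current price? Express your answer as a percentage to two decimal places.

2.42%

P = D₀(1+g)/(r−g) ⇒ P(r−g) = D₀(1+g) ⇒ g(P+D₀) = P·r − D₀
g = (P·r − D₀)/(P + D₀) = ($467,011.94×0.07 − $20,900.00) / ($467,011.94 + $20,900.00) = 0.024166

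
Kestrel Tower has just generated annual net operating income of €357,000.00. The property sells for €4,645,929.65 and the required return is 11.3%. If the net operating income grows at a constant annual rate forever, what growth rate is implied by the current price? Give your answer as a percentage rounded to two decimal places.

P = D₀(1+g)/(r−g) ⇒ P(r−g) = D₀(1+g) ⇒ g(P+D₀) = P·r − D₀
g = (P·r − D₀)/(P + D₀) = (€4,645,929.65×0.113 − €357,000.00) / (€4,645,929.65 + €357,000.00) = 0.033578

3.36%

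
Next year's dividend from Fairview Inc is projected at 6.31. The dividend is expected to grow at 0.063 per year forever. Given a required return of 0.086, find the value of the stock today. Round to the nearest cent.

274.35

Growing perpetuity: P = D₁ / (r − g) = 6.3100 / (0.086 − 0.063) = 274.35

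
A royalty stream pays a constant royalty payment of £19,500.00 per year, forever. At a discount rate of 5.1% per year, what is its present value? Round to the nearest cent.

Level perpetuity: PV = C / r = £19,500.00 / 0.051 = £382,352.94

£382352.94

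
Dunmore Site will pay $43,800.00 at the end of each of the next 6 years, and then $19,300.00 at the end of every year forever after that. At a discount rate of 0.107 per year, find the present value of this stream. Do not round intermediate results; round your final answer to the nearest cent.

$284923.97

PV of 6-year annuity: $43,800.00 × [1 − (1+0.107)^−6] / 0.107 = 186910.03468
Perpetuity value at year 6: $19,300.00 / 0.107 = 180373.83178
PV of perpetuity: 180373.83178 / (1+0.107)^6 = 98013.93065
Total PV = 186910.03468 + 98013.93065 = 284923.96533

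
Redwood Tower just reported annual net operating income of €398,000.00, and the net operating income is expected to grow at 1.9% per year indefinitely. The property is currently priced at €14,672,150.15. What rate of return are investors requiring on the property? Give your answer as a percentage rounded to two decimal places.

4.66%

D₁ = €398,000.00 × 1.019 = €405,562.0000
P = D₁/(r − g) ⇒ r = D₁/P + g = €405,562.0000/€14,672,150.15 + 0.019 = 0.027642 + 0.019 = 0.046642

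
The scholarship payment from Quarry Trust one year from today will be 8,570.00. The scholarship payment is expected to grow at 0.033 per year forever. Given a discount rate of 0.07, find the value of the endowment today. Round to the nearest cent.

Growing perpetuity: P = D₁ / (r − g) = 8,570.0000 / (0.07 − 0.033) = 231,621.62

231621.62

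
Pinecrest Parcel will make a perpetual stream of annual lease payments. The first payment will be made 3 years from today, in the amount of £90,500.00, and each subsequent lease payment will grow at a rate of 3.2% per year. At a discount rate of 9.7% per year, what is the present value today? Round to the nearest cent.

£1156969.65

Value at end of year 2: C₁ / (r − g) = £90,500.00 / (0.097 − 0.032) = £1,392,307.6923
Discount to today: PV = £1,392,307.6923 / (1 + 0.097)^2 = £1,392,307.6923 / 1.203409 = £1,156,969.65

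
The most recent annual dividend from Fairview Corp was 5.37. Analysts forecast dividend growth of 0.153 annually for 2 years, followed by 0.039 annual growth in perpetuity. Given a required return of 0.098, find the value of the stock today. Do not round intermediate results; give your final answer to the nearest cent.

D_1 = 6.19161
D_2 = 7.13893
Terminal value at year 2: TV = D_2×(1+g_2)/(r−g_2) = 7.41734/0.059 = 125.71770
P_0 = D_1/(1+r)^1 + D_2/(1+r)^2 + TV/(1+r)^2
    = 5.63899 + 5.92145 + 104.27778 = 115.83822

115.84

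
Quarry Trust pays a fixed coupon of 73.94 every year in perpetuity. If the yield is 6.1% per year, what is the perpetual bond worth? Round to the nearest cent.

Level perpetuity: PV = C / r = 73.94 / 0.061 = 1,212.13

1212.13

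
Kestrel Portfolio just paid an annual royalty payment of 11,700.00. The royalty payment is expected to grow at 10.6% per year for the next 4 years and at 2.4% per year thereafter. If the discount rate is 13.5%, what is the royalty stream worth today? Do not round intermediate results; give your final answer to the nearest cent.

D_1 = 12940.20000
D_2 = 14311.86120
D_3 = 15828.91849
D_4 = 17506.78385
Terminal value at year 4: TV = D_4×(1+g_2)/(r−g_2) = 17926.94666/0.111 = 161504.02396
P_0 = D_1/(1+r)^1 + D_2/(1+r)^2 + D_3/(1+r)^3 + D_4/(1+r)^4 + TV/(1+r)^4
    = 11401.05727 + 11109.75272 + 10825.89120 + 10549.28252 + 97319.50725 = 141205.49097

141205.49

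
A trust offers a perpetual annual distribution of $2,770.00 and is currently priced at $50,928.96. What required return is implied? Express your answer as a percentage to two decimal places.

P = C/r ⇒ r = C/P = $2,770.00/$50,928.96 = 0.054389

5.44%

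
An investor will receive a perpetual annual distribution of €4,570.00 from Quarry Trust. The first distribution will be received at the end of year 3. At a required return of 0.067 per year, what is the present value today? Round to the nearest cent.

Value at end of year 2: C / r = €4,570.00 / 0.067 = €68,208.9552
Discount to today: PV = €68,208.9552 / (1 + 0.067)^2 = €68,208.9552 / 1.138489 = €59,911.83

€59911.83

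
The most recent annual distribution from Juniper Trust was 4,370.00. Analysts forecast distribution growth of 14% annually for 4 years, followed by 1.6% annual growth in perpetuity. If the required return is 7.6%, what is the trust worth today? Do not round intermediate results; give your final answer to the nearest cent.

D_1 = 4981.80000
D_2 = 5679.25200
D_3 = 6474.34728
D_4 = 7380.75590
Terminal value at year 4: TV = D_4×(1+g_2)/(r−g_2) = 7498.84799/0.06 = 124980.79989
P_0 = D_1/(1+r)^1 + D_2/(1+r)^2 + D_3/(1+r)^3 + D_4/(1+r)^4 + TV/(1+r)^4
    = 4629.92565 + 4905.31156 + 5197.07731 + 5506.19715 + 93238.27167 = 113476.78334

113476.78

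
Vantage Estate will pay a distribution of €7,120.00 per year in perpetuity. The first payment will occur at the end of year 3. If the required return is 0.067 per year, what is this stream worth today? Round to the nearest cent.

€93341.84

Value at end of year 2: C / r = €7,120.00 / 0.067 = €106,268.6567
Discount to today: PV = €106,268.6567 / (1 + 0.067)^2 = €106,268.6567 / 1.138489 = €93,341.84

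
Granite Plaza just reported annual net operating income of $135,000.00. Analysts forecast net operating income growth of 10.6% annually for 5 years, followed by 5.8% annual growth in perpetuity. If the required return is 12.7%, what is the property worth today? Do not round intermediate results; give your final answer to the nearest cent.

D_1 = 149310.00000
D_2 = 165136.86000
D_3 = 182641.36716
D_4 = 202001.35208
D_5 = 223413.49540
Terminal value at year 5: TV = D_5×(1+g_2)/(r−g_2) = 236371.47813/0.069 = 3425673.59612
P_0 = D_1/(1+r)^1 + D_2/(1+r)^2 + D_3/(1+r)^3 + D_4/(1+r)^4 + D_5/(1+r)^5 + TV/(1+r)^5
    = 132484.47205 + 130015.81729 + 127593.16231 + 125215.64997 + 122882.43910 + 1884197.39954 = 2522388.94026

$2522388.94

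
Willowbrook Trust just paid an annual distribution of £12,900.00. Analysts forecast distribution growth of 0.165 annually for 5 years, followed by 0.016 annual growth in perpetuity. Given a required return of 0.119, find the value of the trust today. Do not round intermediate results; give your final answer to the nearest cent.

D_1 = 15028.50000
D_2 = 17508.20250
D_3 = 20397.05591
D_4 = 23762.57014
D_5 = 27683.39421
Terminal value at year 5: TV = D_5×(1+g_2)/(r−g_2) = 28126.32852/0.103 = 273071.15066
P_0 = D_1/(1+r)^1 + D_2/(1+r)^2 + D_3/(1+r)^3 + D_4/(1+r)^4 + D_5/(1+r)^5 + TV/(1+r)^5
    = 13430.29491 + 13982.38925 + 14557.17915 + 15155.59760 + 15778.61591 + 155641.49284 = 228545.56965

£228545.57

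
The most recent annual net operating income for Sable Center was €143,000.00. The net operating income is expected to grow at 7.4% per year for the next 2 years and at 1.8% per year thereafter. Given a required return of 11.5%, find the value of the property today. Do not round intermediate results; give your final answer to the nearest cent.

D_1 = 153582.00000
D_2 = 164947.06800
Terminal value at year 2: TV = D_2×(1+g_2)/(r−g_2) = 167916.11522/0.097 = 1731093.97138
P_0 = D_1/(1+r)^1 + D_2/(1+r)^2 + TV/(1+r)^2
    = 137741.70404 + 132676.76245 + 1392422.10491 = 1662840.57140

€1662840.57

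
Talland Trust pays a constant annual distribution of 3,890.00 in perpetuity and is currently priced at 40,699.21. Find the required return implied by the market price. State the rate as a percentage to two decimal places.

9.56%

P = C/r ⇒ r = C/P = 3,890.00/40,699.21 = 0.095579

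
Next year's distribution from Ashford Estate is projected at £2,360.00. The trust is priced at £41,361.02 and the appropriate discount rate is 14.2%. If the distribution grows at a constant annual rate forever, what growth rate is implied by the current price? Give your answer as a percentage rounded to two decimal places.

P = D₁/(r−g) ⇒ g = r − D₁/P = 0.142 − £2,360.00/£41,361.02 = 0.084941

8.49%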